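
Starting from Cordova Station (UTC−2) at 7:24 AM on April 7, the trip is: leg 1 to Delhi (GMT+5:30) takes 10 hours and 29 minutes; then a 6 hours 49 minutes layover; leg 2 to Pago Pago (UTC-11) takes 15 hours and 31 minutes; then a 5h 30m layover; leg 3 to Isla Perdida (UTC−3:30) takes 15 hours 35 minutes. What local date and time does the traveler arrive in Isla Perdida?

11:48 AM on April 9

Convert departure to UTC: 7:24 AM + 2:00 = 9:24 AM UTC on Apr 7.
Add 10 hours and 29 minutes leg 1 → 7:53 PM UTC.
Add 6 hours 49 minutes layover in Delhi → 2:42 AM UTC (Apr 8).
Add 15 hours 31 minutes leg 2 → 6:13 PM UTC.
Add 5 hours 30 minutes layover in Pago Pago → 11:43 PM UTC.
Add 15 hours 35 minutes leg 3 → 3:18 PM UTC (Apr 9).
Isla Perdida is UTC−3:30, so local arrival = 3:18 PM − 3:30 = 11:48 AM on Apr 9.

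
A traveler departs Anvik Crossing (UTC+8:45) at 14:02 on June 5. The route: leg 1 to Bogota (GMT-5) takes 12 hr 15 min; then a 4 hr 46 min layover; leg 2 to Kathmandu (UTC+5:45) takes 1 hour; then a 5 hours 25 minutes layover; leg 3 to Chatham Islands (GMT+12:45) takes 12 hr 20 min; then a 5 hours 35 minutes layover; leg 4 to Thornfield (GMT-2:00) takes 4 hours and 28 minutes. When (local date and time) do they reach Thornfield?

01:06 on June 7

Convert departure to UTC: 14:02 − 8:45 = 05:17 UTC on Jun 5.
Add 12 hours 15 minutes leg 1 → 17:32 UTC.
Add 4 hours and 46 minutes layover in Bogota → 22:18 UTC.
Add 1 hour leg 2 → 23:18 UTC.
Add 5 hours 25 minutes layover in Kathmandu → 04:43 UTC (Jun 6).
Add 12 hours and 20 minutes leg 3 → 17:03 UTC.
Add 5 hours 35 minutes layover in Chatham Islands → 22:38 UTC.
Add 4 hours and 28 minutes leg 4 → 03:06 UTC (Jun 7).
Thornfield is UTC−2:00, so local arrival = 03:06 − 2:00 = 01:06 on Jun 7.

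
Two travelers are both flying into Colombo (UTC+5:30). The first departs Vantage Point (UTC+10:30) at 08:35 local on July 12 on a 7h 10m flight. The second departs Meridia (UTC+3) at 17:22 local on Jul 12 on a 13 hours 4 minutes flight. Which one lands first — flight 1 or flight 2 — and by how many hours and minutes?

Flight 1 in UTC: 08:35 − 10:30 = 22:05 on Jul 11.
+7 hours and 10 minutes → arrive 05:15 UTC on Jul 12.
Flight 2 in UTC: 17:22 − 3:00 = 14:22 on Jul 12.
+13 hours 4 minutes → arrive 03:26 UTC on Jul 13.
Flight 1 lands earlier by 22 hours 11 minutes.

the first, by 22 hours 11 minutes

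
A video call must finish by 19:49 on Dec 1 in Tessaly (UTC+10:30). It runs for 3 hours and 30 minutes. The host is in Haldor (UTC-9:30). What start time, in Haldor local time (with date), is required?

Target end time in UTC: 19:49 − 10:30 = 09:19 on Dec 1.
Subtract 3 hours and 30 minutes → start 05:49 UTC on Dec 1.
Haldor is UTC−9:30: 05:49 − 9:30 = 20:19 on Nov 30.

20:19 on Nov 30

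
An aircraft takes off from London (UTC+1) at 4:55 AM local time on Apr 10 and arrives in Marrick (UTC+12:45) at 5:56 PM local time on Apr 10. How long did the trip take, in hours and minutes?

Departure in UTC: 4:55 AM − 1:00 = 3:55 AM on Apr 10.
Arrival in UTC: 5:56 PM − 12:45 = 5:11 AM on Apr 10.
Elapsed = 5:11 AM − 3:55 AM = 1 hour 16 minutes.

1 hour 16 minutes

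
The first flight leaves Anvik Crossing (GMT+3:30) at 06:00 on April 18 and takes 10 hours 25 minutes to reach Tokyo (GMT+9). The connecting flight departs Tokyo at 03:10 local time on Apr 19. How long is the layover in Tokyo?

5 hours 15 minutes

Convert departure to UTC: 06:00 − 3:30 = 02:30 UTC on Apr 18.
Add 10 hours and 25 minutes flight time → 12:55 UTC.
Tokyo is UTC+9:00, so local arrival = 12:55 + 9:00 = 21:55 on Apr 18.
Layover = 03:10 − 21:55 (+1 day) = 5 hours 15 minutes.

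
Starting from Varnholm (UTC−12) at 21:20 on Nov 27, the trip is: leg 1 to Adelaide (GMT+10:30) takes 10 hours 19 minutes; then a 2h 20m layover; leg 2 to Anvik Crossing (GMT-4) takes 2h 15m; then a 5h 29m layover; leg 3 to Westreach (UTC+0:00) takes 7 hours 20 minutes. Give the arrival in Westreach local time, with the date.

Convert departure to UTC: 21:20 + 12:00 = 09:20 UTC on Nov 28.
Add 10 hours 19 minutes leg 1 → 19:39 UTC.
Add 2 hours and 20 minutes layover in Adelaide → 21:59 UTC.
Add 2 hours 15 minutes leg 2 → 00:14 UTC (Nov 29).
Add 5 hours 29 minutes layover in Anvik Crossing → 05:43 UTC.
Add 7 hours and 20 minutes leg 3 → 13:03 UTC.
Westreach is UTC+0, so local arrival is the same: 13:03 on Nov 29.

13:03 on November 29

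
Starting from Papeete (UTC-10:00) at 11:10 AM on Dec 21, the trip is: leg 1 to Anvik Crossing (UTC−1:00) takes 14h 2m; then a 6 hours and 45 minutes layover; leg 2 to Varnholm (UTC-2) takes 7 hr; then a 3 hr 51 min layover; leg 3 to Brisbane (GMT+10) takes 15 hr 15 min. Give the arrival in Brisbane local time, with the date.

6:03 AM on December 24

Convert departure to UTC: 11:10 AM + 10:00 = 9:10 PM UTC on Dec 21.
Add 14 hours 2 minutes leg 1 → 11:12 AM UTC (Dec 22).
Add 6 hours 45 minutes layover in Anvik Crossing → 5:57 PM UTC.
Add 7 hours leg 2 → 12:57 AM UTC (Dec 23).
Add 3 hours 51 minutes layover in Varnholm → 4:48 AM UTC.
Add 15 hours and 15 minutes leg 3 → 8:03 PM UTC.
Brisbane is UTC+10:00, so local arrival = 8:03 PM + 10:00 = 6:03 AM on Dec 24.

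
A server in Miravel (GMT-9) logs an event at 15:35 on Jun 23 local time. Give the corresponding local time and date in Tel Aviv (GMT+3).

03:35 on Jun 24

In UTC: 15:35 + 9:00 = 00:35 on Jun 24.
Tel Aviv is UTC+3:00: 00:35 + 3:00 = 03:35 on Jun 24.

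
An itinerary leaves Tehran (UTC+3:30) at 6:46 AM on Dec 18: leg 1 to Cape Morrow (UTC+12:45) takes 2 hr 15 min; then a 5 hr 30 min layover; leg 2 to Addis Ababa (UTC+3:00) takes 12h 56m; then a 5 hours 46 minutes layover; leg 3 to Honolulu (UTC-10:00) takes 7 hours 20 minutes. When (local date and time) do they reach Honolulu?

3:03 AM on Dec 19

Convert departure to UTC: 6:46 AM − 3:30 = 3:16 AM UTC on Dec 18.
Add 2 hours and 15 minutes leg 1 → 5:31 AM UTC.
Add 5 hours 30 minutes layover in Cape Morrow → 11:01 AM UTC.
Add 12 hours and 56 minutes leg 2 → 11:57 PM UTC.
Add 5 hours 46 minutes layover in Addis Ababa → 5:43 AM UTC (Dec 19).
Add 7 hours and 20 minutes leg 3 → 1:03 PM UTC.
Honolulu is UTC−10:00, so local arrival = 1:03 PM − 10:00 = 3:03 AM on Dec 19.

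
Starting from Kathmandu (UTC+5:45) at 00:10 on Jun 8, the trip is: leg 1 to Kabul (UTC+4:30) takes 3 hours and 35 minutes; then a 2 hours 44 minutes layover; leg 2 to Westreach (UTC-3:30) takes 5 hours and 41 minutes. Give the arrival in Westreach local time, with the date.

02:55 on Jun 8

Convert departure to UTC: 00:10 − 5:45 = 18:25 UTC on Jun 7.
Add 3 hours and 35 minutes leg 1 → 22:00 UTC.
Add 2 hours and 44 minutes layover in Kabul → 00:44 UTC (Jun 8).
Add 5 hours and 41 minutes leg 2 → 06:25 UTC.
Westreach is UTC−3:30, so local arrival = 06:25 − 3:30 = 02:55 on Jun 8.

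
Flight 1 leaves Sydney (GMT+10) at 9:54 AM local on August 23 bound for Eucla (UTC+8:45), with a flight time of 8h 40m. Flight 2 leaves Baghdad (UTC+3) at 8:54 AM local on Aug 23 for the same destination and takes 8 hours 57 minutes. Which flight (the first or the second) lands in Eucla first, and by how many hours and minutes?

Flight 1 in UTC: 9:54 AM − 10:00 = 11:54 PM on Aug 22.
+8 hours 40 minutes → arrive 8:34 AM UTC on Aug 23.
Flight 2 in UTC: 8:54 AM − 3:00 = 5:54 AM on Aug 23.
+8 hours and 57 minutes → arrive 2:51 PM UTC on Aug 23.
Flight 1 lands earlier by 6 hours 17 minutes.

the first, by 6 hours 17 minutes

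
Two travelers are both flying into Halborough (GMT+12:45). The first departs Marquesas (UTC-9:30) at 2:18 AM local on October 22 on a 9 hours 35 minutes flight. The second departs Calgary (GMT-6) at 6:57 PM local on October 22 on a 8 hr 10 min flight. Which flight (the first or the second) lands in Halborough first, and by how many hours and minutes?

Flight 1 in UTC: 2:18 AM + 9:30 = 11:48 AM on Oct 22.
+9 hours and 35 minutes → arrive 9:23 PM UTC on Oct 22.
Flight 2 in UTC: 6:57 PM + 6:00 = 12:57 AM on Oct 23.
+8 hours and 10 minutes → arrive 9:07 AM UTC on Oct 23.
Flight 1 lands earlier by 11 hours 44 minutes.

the first, by 11 hours 44 minutes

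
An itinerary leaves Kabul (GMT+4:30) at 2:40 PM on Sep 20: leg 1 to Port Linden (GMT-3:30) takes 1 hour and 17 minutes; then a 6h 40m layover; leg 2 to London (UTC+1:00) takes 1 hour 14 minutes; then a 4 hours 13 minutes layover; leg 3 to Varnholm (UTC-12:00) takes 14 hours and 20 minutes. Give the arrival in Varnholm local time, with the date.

Convert departure to UTC: 2:40 PM − 4:30 = 10:10 AM UTC on Sep 20.
Add 1 hour 17 minutes leg 1 → 11:27 AM UTC.
Add 6 hours 40 minutes layover in Port Linden → 6:07 PM UTC.
Add 1 hour 14 minutes leg 2 → 7:21 PM UTC.
Add 4 hours 13 minutes layover in London → 11:34 PM UTC.
Add 14 hours and 20 minutes leg 3 → 1:54 PM UTC (Sep 21).
Varnholm is UTC−12:00, so local arrival = 1:54 PM − 12:00 = 1:54 AM on Sep 21.

1:54 AM on Sep 21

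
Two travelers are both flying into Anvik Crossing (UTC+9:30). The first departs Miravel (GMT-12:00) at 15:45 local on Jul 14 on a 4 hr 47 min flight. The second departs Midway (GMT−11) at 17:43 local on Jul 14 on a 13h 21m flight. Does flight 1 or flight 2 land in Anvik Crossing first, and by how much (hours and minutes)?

the first, by 9 hours 32 minutes

Flight 1 in UTC: 15:45 + 12:00 = 03:45 on Jul 15.
+4 hours 47 minutes → arrive 08:32 UTC on Jul 15.
Flight 2 in UTC: 17:43 + 11:00 = 04:43 on Jul 15.
+13 hours 21 minutes → arrive 18:04 UTC on Jul 15.
Flight 1 lands earlier by 9 hours 32 minutes.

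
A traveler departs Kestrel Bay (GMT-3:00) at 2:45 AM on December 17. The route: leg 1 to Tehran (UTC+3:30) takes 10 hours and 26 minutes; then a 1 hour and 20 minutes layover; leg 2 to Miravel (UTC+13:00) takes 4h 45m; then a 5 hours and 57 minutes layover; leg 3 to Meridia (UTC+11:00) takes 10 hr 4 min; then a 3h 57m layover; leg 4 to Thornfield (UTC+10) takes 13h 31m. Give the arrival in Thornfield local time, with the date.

Convert departure to UTC: 2:45 AM + 3:00 = 5:45 AM UTC on Dec 17.
Add 10 hours and 26 minutes leg 1 → 4:11 PM UTC.
Add 1 hour 20 minutes layover in Tehran → 5:31 PM UTC.
Add 4 hours 45 minutes leg 2 → 10:16 PM UTC.
Add 5 hours 57 minutes layover in Miravel → 4:13 AM UTC (Dec 18).
Add 10 hours and 4 minutes leg 3 → 2:17 PM UTC.
Add 3 hours and 57 minutes layover in Meridia → 6:14 PM UTC.
Add 13 hours 31 minutes leg 4 → 7:45 AM UTC (Dec 19).
Thornfield is UTC+10:00, so local arrival = 7:45 AM + 10:00 = 5:45 PM on Dec 19.

5:45 PM on December 19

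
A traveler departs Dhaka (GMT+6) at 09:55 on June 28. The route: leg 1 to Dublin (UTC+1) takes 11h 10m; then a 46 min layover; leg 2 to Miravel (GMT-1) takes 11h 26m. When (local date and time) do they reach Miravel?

02:17 on June 29

Convert departure to UTC: 09:55 − 6:00 = 03:55 UTC on Jun 28.
Add 11 hours and 10 minutes leg 1 → 15:05 UTC.
Add 46 minutes layover in Dublin → 15:51 UTC.
Add 11 hours 26 minutes leg 2 → 03:17 UTC (Jun 29).
Miravel is UTC−1:00, so local arrival = 03:17 − 1:00 = 02:17 on Jun 29.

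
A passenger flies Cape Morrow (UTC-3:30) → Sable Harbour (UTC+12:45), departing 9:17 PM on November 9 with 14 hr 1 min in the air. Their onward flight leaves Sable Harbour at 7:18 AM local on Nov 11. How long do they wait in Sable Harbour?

Convert departure to UTC: 9:17 PM + 3:30 = 12:47 AM UTC on Nov 10.
Add 14 hours and 1 minute flight time → 2:48 PM UTC.
Sable Harbour is UTC+12:45, so local arrival = 2:48 PM + 12:45 = 3:33 AM on Nov 11.
Layover = 7:18 AM − 3:33 AM = 3 hours 45 minutes.

3 hours 45 minutes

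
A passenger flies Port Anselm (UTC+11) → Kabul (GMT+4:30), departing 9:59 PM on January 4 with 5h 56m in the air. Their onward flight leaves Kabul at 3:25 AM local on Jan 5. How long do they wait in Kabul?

6 hours

Convert departure to UTC: 9:59 PM − 11:00 = 10:59 AM UTC on Jan 4.
Add 5 hours 56 minutes flight time → 4:55 PM UTC.
Kabul is UTC+4:30, so local arrival = 4:55 PM + 4:30 = 9:25 PM on Jan 4.
Layover = 3:25 AM − 9:25 PM (+1 day) = 6 hours.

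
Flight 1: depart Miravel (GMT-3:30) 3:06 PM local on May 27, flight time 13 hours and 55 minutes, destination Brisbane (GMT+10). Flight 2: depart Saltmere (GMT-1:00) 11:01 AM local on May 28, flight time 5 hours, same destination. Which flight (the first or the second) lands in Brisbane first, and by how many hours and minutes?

the first, by 8 hours 30 minutes

Flight 1 in UTC: 3:06 PM + 3:30 = 6:36 PM on May 27.
+13 hours and 55 minutes → arrive 8:31 AM UTC on May 28.
Flight 2 in UTC: 11:01 AM + 1:00 = 12:01 PM on May 28.
+5 hours → arrive 5:01 PM UTC on May 28.
Flight 1 lands earlier by 8 hours 30 minutes.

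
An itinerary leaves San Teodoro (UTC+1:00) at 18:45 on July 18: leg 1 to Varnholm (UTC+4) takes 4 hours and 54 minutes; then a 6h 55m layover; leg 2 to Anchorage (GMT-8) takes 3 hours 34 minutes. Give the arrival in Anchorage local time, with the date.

01:08 on July 19

Convert departure to UTC: 18:45 − 1:00 = 17:45 UTC on Jul 18.
Add 4 hours and 54 minutes leg 1 → 22:39 UTC.
Add 6 hours 55 minutes layover in Varnholm → 05:34 UTC (Jul 19).
Add 3 hours and 34 minutes leg 2 → 09:08 UTC.
Anchorage is UTC−8:00, so local arrival = 09:08 − 8:00 = 01:08 on Jul 19.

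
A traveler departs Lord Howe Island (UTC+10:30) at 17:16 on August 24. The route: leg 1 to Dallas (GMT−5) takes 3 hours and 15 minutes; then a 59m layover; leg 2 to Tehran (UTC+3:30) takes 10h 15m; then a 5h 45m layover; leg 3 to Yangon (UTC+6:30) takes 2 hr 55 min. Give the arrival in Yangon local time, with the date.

Convert departure to UTC: 17:16 − 10:30 = 06:46 UTC on Aug 24.
Add 3 hours and 15 minutes leg 1 → 10:01 UTC.
Add 59 minutes layover in Dallas → 11:00 UTC.
Add 10 hours 15 minutes leg 2 → 21:15 UTC.
Add 5 hours 45 minutes layover in Tehran → 03:00 UTC (Aug 25).
Add 2 hours and 55 minutes leg 3 → 05:55 UTC.
Yangon is UTC+6:30, so local arrival = 05:55 + 6:30 = 12:25 on Aug 25.

12:25 on August 25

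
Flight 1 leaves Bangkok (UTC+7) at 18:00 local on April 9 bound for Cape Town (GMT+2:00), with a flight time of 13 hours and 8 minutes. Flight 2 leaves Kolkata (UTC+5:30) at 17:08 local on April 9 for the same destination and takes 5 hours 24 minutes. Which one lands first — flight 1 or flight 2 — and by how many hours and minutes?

the second, by 7 hours 6 minutes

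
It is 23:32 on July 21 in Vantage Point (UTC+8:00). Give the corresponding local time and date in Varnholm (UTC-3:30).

In UTC: 23:32 − 8:00 = 15:32 on Jul 21.
Varnholm is UTC−3:30: 15:32 − 3:30 = 12:02 on Jul 21.

12:02 on July 21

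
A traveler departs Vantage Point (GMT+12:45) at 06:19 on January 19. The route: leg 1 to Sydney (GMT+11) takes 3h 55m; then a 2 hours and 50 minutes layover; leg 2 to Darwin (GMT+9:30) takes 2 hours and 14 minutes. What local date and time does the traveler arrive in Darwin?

Convert departure to UTC: 06:19 − 12:45 = 17:34 UTC on Jan 18.
Add 3 hours and 55 minutes leg 1 → 21:29 UTC.
Add 2 hours and 50 minutes layover in Sydney → 00:19 UTC (Jan 19).
Add 2 hours and 14 minutes leg 2 → 02:33 UTC.
Darwin is UTC+9:30, so local arrival = 02:33 + 9:30 = 12:03 on Jan 19.

12:03 on January 19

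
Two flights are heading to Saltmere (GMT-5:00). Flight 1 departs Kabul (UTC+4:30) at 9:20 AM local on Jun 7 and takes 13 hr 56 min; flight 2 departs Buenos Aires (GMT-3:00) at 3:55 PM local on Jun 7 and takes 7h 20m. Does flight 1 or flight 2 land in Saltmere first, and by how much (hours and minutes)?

Flight 1 in UTC: 9:20 AM − 4:30 = 4:50 AM on Jun 7.
+13 hours 56 minutes → arrive 6:46 PM UTC on Jun 7.
Flight 2 in UTC: 3:55 PM + 3:00 = 6:55 PM on Jun 7.
+7 hours and 20 minutes → arrive 2:15 AM UTC on Jun 8.
Flight 1 lands earlier by 7 hours 29 minutes.

the first, by 7 hours 29 minutes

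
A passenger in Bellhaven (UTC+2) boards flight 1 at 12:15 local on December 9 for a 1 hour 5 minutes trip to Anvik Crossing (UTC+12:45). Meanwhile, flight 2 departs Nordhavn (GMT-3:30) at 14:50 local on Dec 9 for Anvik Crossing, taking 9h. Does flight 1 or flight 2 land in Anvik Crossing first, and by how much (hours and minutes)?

the first, by 16 hours

Flight 1 in UTC: 12:15 − 2:00 = 10:15 on Dec 9.
+1 hour 5 minutes → arrive 11:20 UTC on Dec 9.
Flight 2 in UTC: 14:50 + 3:30 = 18:20 on Dec 9.
+9 hours → arrive 03:20 UTC on Dec 10.
Flight 1 lands earlier by 16 hours.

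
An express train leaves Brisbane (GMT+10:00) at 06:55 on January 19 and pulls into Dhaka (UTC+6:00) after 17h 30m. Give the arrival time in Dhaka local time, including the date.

20:25 on January 19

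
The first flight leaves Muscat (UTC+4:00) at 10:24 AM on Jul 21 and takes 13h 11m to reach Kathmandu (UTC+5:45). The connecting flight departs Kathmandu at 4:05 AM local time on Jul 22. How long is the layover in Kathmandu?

2 hours 45 minutes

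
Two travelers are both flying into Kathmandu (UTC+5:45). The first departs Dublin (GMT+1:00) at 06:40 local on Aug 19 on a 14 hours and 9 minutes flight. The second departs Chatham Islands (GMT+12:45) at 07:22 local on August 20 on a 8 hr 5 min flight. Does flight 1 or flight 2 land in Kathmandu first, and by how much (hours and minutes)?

the first, by 6 hours 53 minutes

Flight 1 in UTC: 06:40 − 1:00 = 05:40 on Aug 19.
+14 hours and 9 minutes → arrive 19:49 UTC on Aug 19.
Flight 2 in UTC: 07:22 − 12:45 = 18:37 on Aug 19.
+8 hours 5 minutes → arrive 02:42 UTC on Aug 20.
Flight 1 lands earlier by 6 hours 53 minutes.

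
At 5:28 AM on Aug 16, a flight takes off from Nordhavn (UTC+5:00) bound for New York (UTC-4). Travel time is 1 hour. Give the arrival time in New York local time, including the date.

New York is 9:00 behind Nordhavn.
After 1 hour it is 6:28 AM in Nordhavn.
Shift by the zone difference: 6:28 AM − 9:00 = 9:28 PM on Aug 15 in New York.

9:28 PM on Aug 15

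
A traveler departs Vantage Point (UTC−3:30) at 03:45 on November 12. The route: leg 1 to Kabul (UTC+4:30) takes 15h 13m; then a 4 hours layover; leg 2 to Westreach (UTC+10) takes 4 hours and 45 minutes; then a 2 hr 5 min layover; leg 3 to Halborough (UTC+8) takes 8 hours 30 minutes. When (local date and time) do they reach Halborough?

01:48 on November 14

Convert departure to UTC: 03:45 + 3:30 = 07:15 UTC on Nov 12.
Add 15 hours 13 minutes leg 1 → 22:28 UTC.
Add 4 hours layover in Kabul → 02:28 UTC (Nov 13).
Add 4 hours 45 minutes leg 2 → 07:13 UTC.
Add 2 hours and 5 minutes layover in Westreach → 09:18 UTC.
Add 8 hours and 30 minutes leg 3 → 17:48 UTC.
Halborough is UTC+8:00, so local arrival = 17:48 + 8:00 = 01:48 on Nov 14.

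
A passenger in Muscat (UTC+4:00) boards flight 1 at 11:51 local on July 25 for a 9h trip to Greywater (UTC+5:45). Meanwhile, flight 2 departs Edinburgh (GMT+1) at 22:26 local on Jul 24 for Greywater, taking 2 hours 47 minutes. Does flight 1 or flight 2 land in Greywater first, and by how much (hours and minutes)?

the second, by 16 hours 38 minutes

Flight 1 in UTC: 11:51 − 4:00 = 07:51 on Jul 25.
+9 hours → arrive 16:51 UTC on Jul 25.
Flight 2 in UTC: 22:26 − 1:00 = 21:26 on Jul 24.
+2 hours 47 minutes → arrive 00:13 UTC on Jul 25.
Flight 2 lands earlier by 16 hours 38 minutes.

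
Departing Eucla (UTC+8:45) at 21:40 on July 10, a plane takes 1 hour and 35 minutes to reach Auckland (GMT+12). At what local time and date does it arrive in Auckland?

Auckland is 3:15 ahead of Eucla.
After 1 hour and 35 minutes it is 23:15 in Eucla.
Shift by the zone difference: 23:15 + 3:15 = 02:30 on Jul 11 in Auckland.

02:30 on Jul 11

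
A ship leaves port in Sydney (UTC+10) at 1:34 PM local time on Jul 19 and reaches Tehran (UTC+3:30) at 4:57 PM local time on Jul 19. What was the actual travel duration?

Departure in UTC: 1:34 PM − 10:00 = 3:34 AM on Jul 19.
Arrival in UTC: 4:57 PM − 3:30 = 1:27 PM on Jul 19.
Elapsed = 1:27 PM − 3:34 AM = 9 hours 53 minutes.

9 hours 53 minutes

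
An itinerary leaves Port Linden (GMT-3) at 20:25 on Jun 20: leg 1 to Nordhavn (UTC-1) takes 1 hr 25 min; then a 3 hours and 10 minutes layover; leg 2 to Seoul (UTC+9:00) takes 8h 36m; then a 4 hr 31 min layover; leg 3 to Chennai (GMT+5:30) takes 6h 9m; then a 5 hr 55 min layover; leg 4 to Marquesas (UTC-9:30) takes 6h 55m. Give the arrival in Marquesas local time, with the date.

Convert departure to UTC: 20:25 + 3:00 = 23:25 UTC on Jun 20.
Add 1 hour 25 minutes leg 1 → 00:50 UTC (Jun 21).
Add 3 hours and 10 minutes layover in Nordhavn → 04:00 UTC.
Add 8 hours and 36 minutes leg 2 → 12:36 UTC.
Add 4 hours and 31 minutes layover in Seoul → 17:07 UTC.
Add 6 hours 9 minutes leg 3 → 23:16 UTC.
Add 5 hours 55 minutes layover in Chennai → 05:11 UTC (Jun 22).
Add 6 hours and 55 minutes leg 4 → 12:06 UTC.
Marquesas is UTC−9:30, so local arrival = 12:06 − 9:30 = 02:36 on Jun 22.

02:36 on Jun 22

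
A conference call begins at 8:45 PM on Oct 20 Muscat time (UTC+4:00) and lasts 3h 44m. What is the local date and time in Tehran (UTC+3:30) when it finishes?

11:59 PM on October 20

Convert start to UTC: 8:45 PM − 4:00 = 4:45 PM UTC on Oct 20.
Add 3 hours and 44 minutes duration → 8:29 PM UTC.
Tehran is UTC+3:30, so local end time = 8:29 PM + 3:30 = 11:59 PM on Oct 20.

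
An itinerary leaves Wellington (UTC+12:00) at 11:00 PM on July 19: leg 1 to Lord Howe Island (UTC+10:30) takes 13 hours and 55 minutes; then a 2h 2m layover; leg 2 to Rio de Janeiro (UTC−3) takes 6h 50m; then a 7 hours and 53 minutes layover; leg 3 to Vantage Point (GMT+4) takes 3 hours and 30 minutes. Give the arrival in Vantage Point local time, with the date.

Convert departure to UTC: 11:00 PM − 12:00 = 11:00 AM UTC on Jul 19.
Add 13 hours 55 minutes leg 1 → 12:55 AM UTC (Jul 20).
Add 2 hours and 2 minutes layover in Lord Howe Island → 2:57 AM UTC.
Add 6 hours 50 minutes leg 2 → 9:47 AM UTC.
Add 7 hours and 53 minutes layover in Rio de Janeiro → 5:40 PM UTC.
Add 3 hours 30 minutes leg 3 → 9:10 PM UTC.
Vantage Point is UTC+4:00, so local arrival = 9:10 PM + 4:00 = 1:10 AM on Jul 21.

1:10 AM on Jul 21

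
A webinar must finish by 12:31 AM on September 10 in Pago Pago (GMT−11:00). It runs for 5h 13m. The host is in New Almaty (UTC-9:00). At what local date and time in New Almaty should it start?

Target end time in UTC: 12:31 AM + 11:00 = 11:31 AM on Sep 10.
Subtract 5 hours and 13 minutes → start 6:18 AM UTC on Sep 10.
New Almaty is UTC−9:00: 6:18 AM − 9:00 = 9:18 PM on Sep 9.

9:18 PM on September 9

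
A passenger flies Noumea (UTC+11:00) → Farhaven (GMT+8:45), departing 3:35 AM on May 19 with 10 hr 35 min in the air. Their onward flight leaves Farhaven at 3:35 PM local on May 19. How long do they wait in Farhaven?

3 hours 40 minutes

Convert departure to UTC: 3:35 AM − 11:00 = 4:35 PM UTC on May 18.
Add 10 hours and 35 minutes flight time → 3:10 AM UTC (May 19).
Farhaven is UTC+8:45, so local arrival = 3:10 AM + 8:45 = 11:55 AM on May 19.
Layover = 3:35 PM − 11:55 AM = 3 hours 40 minutes.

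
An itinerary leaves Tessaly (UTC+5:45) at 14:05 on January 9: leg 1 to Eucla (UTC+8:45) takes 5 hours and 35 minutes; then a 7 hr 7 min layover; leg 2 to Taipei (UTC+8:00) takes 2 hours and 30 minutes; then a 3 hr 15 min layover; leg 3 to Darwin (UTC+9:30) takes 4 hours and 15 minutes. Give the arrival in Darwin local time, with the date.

16:32 on Jan 10

Convert departure to UTC: 14:05 − 5:45 = 08:20 UTC on Jan 9.
Add 5 hours and 35 minutes leg 1 → 13:55 UTC.
Add 7 hours 7 minutes layover in Eucla → 21:02 UTC.
Add 2 hours 30 minutes leg 2 → 23:32 UTC.
Add 3 hours and 15 minutes layover in Taipei → 02:47 UTC (Jan 10).
Add 4 hours and 15 minutes leg 3 → 07:02 UTC.
Darwin is UTC+9:30, so local arrival = 07:02 + 9:30 = 16:32 on Jan 10.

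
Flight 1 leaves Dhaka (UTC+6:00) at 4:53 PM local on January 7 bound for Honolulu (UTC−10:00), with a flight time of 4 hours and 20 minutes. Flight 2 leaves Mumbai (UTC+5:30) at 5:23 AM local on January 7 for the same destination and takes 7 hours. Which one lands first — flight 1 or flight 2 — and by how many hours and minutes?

Flight 1 in UTC: 4:53 PM − 6:00 = 10:53 AM on Jan 7.
+4 hours and 20 minutes → arrive 3:13 PM UTC on Jan 7.
Flight 2 in UTC: 5:23 AM − 5:30 = 11:53 PM on Jan 6.
+7 hours → arrive 6:53 AM UTC on Jan 7.
Flight 2 lands earlier by 8 hours 20 minutes.

the second, by 8 hours 20 minutes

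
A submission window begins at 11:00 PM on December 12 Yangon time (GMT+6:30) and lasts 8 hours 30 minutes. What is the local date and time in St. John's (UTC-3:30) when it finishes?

9:30 PM on December 12

Convert start to UTC: 11:00 PM − 6:30 = 4:30 PM UTC on Dec 12.
Add 8 hours and 30 minutes duration → 1:00 AM UTC (Dec 13).
St. John's is UTC−3:30, so local end time = 1:00 AM − 3:30 = 9:30 PM on Dec 12.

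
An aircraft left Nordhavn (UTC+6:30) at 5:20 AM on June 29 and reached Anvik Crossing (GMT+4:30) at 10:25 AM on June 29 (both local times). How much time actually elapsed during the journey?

Anvik Crossing is 2:00 behind Nordhavn.
Clock-face elapsed time (ignoring zones) is 5 hours 5 minutes.
Actual elapsed = 5 hours 5 minutes + 2:00 = 7 hours 5 minutes.

7 hours 5 minutes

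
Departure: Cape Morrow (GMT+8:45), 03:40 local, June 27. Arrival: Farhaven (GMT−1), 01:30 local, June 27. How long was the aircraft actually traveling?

Departure in UTC: 03:40 − 8:45 = 18:55 on Jun 26.
Arrival in UTC: 01:30 + 1:00 = 02:30 on Jun 27.
Elapsed = 02:30 − 18:55 (+1 day) = 7 hours 35 minutes.

7 hours 35 minutes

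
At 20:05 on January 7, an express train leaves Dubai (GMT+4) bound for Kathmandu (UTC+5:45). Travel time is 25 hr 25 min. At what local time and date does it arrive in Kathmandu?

Kathmandu is 1:45 ahead of Dubai.
After 25 hours and 25 minutes it is 21:30 (Jan 8) in Dubai.
Shift by the zone difference: 21:30 + 1:45 = 23:15 on Jan 8 in Kathmandu.

23:15 on January 8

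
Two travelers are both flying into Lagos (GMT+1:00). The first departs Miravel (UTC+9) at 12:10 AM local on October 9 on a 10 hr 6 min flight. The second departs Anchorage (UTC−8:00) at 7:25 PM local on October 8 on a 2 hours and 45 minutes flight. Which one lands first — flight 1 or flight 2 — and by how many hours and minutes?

the first, by 4 hours 54 minutes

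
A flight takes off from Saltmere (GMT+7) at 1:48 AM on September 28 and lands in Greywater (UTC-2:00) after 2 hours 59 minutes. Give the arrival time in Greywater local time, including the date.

Convert departure to UTC: 1:48 AM − 7:00 = 6:48 PM UTC on Sep 27.
Add 2 hours and 59 minutes travel time → 9:47 PM UTC.
Greywater is UTC−2:00, so local arrival = 9:47 PM − 2:00 = 7:47 PM on Sep 27.

7:47 PM on September 27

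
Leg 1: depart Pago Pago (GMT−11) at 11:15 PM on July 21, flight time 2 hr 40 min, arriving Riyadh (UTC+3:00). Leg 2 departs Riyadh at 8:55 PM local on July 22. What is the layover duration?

5 hours

Convert departure to UTC: 11:15 PM + 11:00 = 10:15 AM UTC on Jul 22.
Add 2 hours 40 minutes flight time → 12:55 PM UTC.
Riyadh is UTC+3:00, so local arrival = 12:55 PM + 3:00 = 3:55 PM on Jul 22.
Layover = 8:55 PM − 3:55 PM = 5 hours.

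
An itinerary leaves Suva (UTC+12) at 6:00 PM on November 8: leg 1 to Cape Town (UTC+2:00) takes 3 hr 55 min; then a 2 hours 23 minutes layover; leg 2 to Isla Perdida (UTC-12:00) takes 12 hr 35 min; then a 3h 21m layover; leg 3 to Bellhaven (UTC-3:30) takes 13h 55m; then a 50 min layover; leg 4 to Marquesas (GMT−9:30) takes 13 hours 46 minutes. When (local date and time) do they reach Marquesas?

11:15 PM on November 9

Convert departure to UTC: 6:00 PM − 12:00 = 6:00 AM UTC on Nov 8.
Add 3 hours 55 minutes leg 1 → 9:55 AM UTC.
Add 2 hours and 23 minutes layover in Cape Town → 12:18 PM UTC.
Add 12 hours 35 minutes leg 2 → 12:53 AM UTC (Nov 9).
Add 3 hours 21 minutes layover in Isla Perdida → 4:14 AM UTC.
Add 13 hours and 55 minutes leg 3 → 6:09 PM UTC.
Add 50 minutes layover in Bellhaven → 6:59 PM UTC.
Add 13 hours 46 minutes leg 4 → 8:45 AM UTC (Nov 10).
Marquesas is UTC−9:30, so local arrival = 8:45 AM − 9:30 = 11:15 PM on Nov 9.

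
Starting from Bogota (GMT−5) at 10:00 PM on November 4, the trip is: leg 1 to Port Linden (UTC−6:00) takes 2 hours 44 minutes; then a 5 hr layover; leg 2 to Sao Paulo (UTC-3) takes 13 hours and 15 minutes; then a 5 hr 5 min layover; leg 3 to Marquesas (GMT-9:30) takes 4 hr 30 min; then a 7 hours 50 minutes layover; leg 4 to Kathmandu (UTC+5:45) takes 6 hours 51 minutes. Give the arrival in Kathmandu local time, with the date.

Convert departure to UTC: 10:00 PM + 5:00 = 3:00 AM UTC on Nov 5.
Add 2 hours 44 minutes leg 1 → 5:44 AM UTC.
Add 5 hours layover in Port Linden → 10:44 AM UTC.
Add 13 hours and 15 minutes leg 2 → 11:59 PM UTC.
Add 5 hours 5 minutes layover in Sao Paulo → 5:04 AM UTC (Nov 6).
Add 4 hours and 30 minutes leg 3 → 9:34 AM UTC.
Add 7 hours 50 minutes layover in Marquesas → 5:24 PM UTC.
Add 6 hours 51 minutes leg 4 → 12:15 AM UTC (Nov 7).
Kathmandu is UTC+5:45, so local arrival = 12:15 AM + 5:45 = 6:00 AM on Nov 7.

6:00 AM on November 7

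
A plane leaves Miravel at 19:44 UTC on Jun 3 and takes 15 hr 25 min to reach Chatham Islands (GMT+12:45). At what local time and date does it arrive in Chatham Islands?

23:54 on June 4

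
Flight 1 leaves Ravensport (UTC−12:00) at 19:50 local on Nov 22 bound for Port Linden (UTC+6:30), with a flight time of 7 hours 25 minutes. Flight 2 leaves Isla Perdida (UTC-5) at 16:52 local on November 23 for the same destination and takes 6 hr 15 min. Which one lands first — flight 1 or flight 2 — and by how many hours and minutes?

the first, by 12 hours 52 minutes

Flight 1 in UTC: 19:50 + 12:00 = 07:50 on Nov 23.
+7 hours 25 minutes → arrive 15:15 UTC on Nov 23.
Flight 2 in UTC: 16:52 + 5:00 = 21:52 on Nov 23.
+6 hours and 15 minutes → arrive 04:07 UTC on Nov 24.
Flight 1 lands earlier by 12 hours 52 minutes.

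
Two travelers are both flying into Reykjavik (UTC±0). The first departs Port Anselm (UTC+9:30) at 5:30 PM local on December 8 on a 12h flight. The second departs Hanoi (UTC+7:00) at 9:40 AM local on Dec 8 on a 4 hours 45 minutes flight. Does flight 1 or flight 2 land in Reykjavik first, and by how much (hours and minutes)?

the second, by 12 hours 35 minutes

Flight 1 in UTC: 5:30 PM − 9:30 = 8:00 AM on Dec 8.
+12 hours → arrive 8:00 PM UTC on Dec 8.
Flight 2 in UTC: 9:40 AM − 7:00 = 2:40 AM on Dec 8.
+4 hours and 45 minutes → arrive 7:25 AM UTC on Dec 8.
Flight 2 lands earlier by 12 hours 35 minutes.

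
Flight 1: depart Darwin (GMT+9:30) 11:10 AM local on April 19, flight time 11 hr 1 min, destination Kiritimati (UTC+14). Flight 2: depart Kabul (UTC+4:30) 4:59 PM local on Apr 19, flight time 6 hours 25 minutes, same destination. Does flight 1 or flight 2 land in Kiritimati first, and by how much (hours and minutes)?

the first, by 6 hours 13 minutes

Flight 1 in UTC: 11:10 AM − 9:30 = 1:40 AM on Apr 19.
+11 hours 1 minute → arrive 12:41 PM UTC on Apr 19.
Flight 2 in UTC: 4:59 PM − 4:30 = 12:29 PM on Apr 19.
+6 hours 25 minutes → arrive 6:54 PM UTC on Apr 19.
Flight 1 lands earlier by 6 hours 13 minutes.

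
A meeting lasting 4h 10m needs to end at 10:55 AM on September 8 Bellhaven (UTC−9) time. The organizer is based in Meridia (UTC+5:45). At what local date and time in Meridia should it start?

9:30 PM on September 8

Target end time in UTC: 10:55 AM + 9:00 = 7:55 PM on Sep 8.
Subtract 4 hours and 10 minutes → start 3:45 PM UTC on Sep 8.
Meridia is UTC+5:45: 3:45 PM + 5:45 = 9:30 PM on Sep 8.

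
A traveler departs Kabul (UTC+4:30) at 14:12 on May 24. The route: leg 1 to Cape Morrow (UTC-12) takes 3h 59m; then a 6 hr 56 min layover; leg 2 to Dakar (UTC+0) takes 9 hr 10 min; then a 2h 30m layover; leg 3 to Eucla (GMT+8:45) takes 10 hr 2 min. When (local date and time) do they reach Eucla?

Convert departure to UTC: 14:12 − 4:30 = 09:42 UTC on May 24.
Add 3 hours 59 minutes leg 1 → 13:41 UTC.
Add 6 hours and 56 minutes layover in Cape Morrow → 20:37 UTC.
Add 9 hours 10 minutes leg 2 → 05:47 UTC (May 25).
Add 2 hours 30 minutes layover in Dakar → 08:17 UTC.
Add 10 hours 2 minutes leg 3 → 18:19 UTC.
Eucla is UTC+8:45, so local arrival = 18:19 + 8:45 = 03:04 on May 26.

03:04 on May 26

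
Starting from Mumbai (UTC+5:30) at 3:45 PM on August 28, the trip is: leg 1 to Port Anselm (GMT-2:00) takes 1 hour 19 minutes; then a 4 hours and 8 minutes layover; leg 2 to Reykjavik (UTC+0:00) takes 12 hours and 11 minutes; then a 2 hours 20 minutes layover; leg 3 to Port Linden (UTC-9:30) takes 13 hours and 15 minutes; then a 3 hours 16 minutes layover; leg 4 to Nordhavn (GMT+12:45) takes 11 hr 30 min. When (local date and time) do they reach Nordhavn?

Convert departure to UTC: 3:45 PM − 5:30 = 10:15 AM UTC on Aug 28.
Add 1 hour 19 minutes leg 1 → 11:34 AM UTC.
Add 4 hours and 8 minutes layover in Port Anselm → 3:42 PM UTC.
Add 12 hours 11 minutes leg 2 → 3:53 AM UTC (Aug 29).
Add 2 hours 20 minutes layover in Reykjavik → 6:13 AM UTC.
Add 13 hours 15 minutes leg 3 → 7:28 PM UTC.
Add 3 hours 16 minutes layover in Port Linden → 10:44 PM UTC.
Add 11 hours 30 minutes leg 4 → 10:14 AM UTC (Aug 30).
Nordhavn is UTC+12:45, so local arrival = 10:14 AM + 12:45 = 10:59 PM on Aug 30.

10:59 PM on August 30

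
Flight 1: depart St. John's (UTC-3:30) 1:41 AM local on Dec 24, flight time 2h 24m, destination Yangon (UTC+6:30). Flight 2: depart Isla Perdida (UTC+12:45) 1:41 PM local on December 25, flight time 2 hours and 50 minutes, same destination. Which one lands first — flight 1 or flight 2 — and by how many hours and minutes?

the first, by 20 hours 11 minutes

Flight 1 in UTC: 1:41 AM + 3:30 = 5:11 AM on Dec 24.
+2 hours and 24 minutes → arrive 7:35 AM UTC on Dec 24.
Flight 2 in UTC: 1:41 PM − 12:45 = 12:56 AM on Dec 25.
+2 hours and 50 minutes → arrive 3:46 AM UTC on Dec 25.
Flight 1 lands earlier by 20 hours 11 minutes.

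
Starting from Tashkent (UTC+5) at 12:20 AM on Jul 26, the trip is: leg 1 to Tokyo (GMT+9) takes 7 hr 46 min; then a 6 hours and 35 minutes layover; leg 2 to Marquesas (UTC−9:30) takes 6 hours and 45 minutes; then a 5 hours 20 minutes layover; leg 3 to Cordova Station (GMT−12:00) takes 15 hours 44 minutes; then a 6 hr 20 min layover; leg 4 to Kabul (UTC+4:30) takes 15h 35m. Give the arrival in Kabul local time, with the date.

3:55 PM on Jul 28

Convert departure to UTC: 12:20 AM − 5:00 = 7:20 PM UTC on Jul 25.
Add 7 hours and 46 minutes leg 1 → 3:06 AM UTC (Jul 26).
Add 6 hours 35 minutes layover in Tokyo → 9:41 AM UTC.
Add 6 hours 45 minutes leg 2 → 4:26 PM UTC.
Add 5 hours and 20 minutes layover in Marquesas → 9:46 PM UTC.
Add 15 hours and 44 minutes leg 3 → 1:30 PM UTC (Jul 27).
Add 6 hours 20 minutes layover in Cordova Station → 7:50 PM UTC.
Add 15 hours and 35 minutes leg 4 → 11:25 AM UTC (Jul 28).
Kabul is UTC+4:30, so local arrival = 11:25 AM + 4:30 = 3:55 PM on Jul 28.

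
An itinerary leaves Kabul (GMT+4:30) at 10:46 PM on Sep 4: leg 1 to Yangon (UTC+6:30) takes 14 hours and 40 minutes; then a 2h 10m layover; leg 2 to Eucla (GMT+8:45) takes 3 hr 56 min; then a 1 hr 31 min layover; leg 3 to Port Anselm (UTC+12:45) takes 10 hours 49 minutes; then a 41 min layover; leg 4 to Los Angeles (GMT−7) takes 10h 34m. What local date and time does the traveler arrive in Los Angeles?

7:37 AM on Sep 6

Convert departure to UTC: 10:46 PM − 4:30 = 6:16 PM UTC on Sep 4.
Add 14 hours 40 minutes leg 1 → 8:56 AM UTC (Sep 5).
Add 2 hours and 10 minutes layover in Yangon → 11:06 AM UTC.
Add 3 hours 56 minutes leg 2 → 3:02 PM UTC.
Add 1 hour 31 minutes layover in Eucla → 4:33 PM UTC.
Add 10 hours and 49 minutes leg 3 → 3:22 AM UTC (Sep 6).
Add 41 minutes layover in Port Anselm → 4:03 AM UTC.
Add 10 hours 34 minutes leg 4 → 2:37 PM UTC.
Los Angeles is UTC−7:00, so local arrival = 2:37 PM − 7:00 = 7:37 AM on Sep 6.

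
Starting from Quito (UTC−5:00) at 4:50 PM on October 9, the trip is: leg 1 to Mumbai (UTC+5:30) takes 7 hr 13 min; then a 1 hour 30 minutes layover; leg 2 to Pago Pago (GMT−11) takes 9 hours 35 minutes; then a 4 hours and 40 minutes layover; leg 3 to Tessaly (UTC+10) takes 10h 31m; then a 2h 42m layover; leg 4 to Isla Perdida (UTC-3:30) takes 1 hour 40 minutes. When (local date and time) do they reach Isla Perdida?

Convert departure to UTC: 4:50 PM + 5:00 = 9:50 PM UTC on Oct 9.
Add 7 hours and 13 minutes leg 1 → 5:03 AM UTC (Oct 10).
Add 1 hour and 30 minutes layover in Mumbai → 6:33 AM UTC.
Add 9 hours 35 minutes leg 2 → 4:08 PM UTC.
Add 4 hours 40 minutes layover in Pago Pago → 8:48 PM UTC.
Add 10 hours 31 minutes leg 3 → 7:19 AM UTC (Oct 11).
Add 2 hours 42 minutes layover in Tessaly → 10:01 AM UTC.
Add 1 hour and 40 minutes leg 4 → 11:41 AM UTC.
Isla Perdida is UTC−3:30, so local arrival = 11:41 AM − 3:30 = 8:11 AM on Oct 11.

8:11 AM on October 11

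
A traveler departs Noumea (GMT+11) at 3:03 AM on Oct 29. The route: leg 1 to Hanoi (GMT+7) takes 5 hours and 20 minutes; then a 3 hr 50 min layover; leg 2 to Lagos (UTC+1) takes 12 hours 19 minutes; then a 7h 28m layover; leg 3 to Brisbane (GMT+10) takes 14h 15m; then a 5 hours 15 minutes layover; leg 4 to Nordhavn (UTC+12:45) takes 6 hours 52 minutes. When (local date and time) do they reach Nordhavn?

12:07 PM on Oct 31

Convert departure to UTC: 3:03 AM − 11:00 = 4:03 PM UTC on Oct 28.
Add 5 hours and 20 minutes leg 1 → 9:23 PM UTC.
Add 3 hours 50 minutes layover in Hanoi → 1:13 AM UTC (Oct 29).
Add 12 hours 19 minutes leg 2 → 1:32 PM UTC.
Add 7 hours and 28 minutes layover in Lagos → 9:00 PM UTC.
Add 14 hours and 15 minutes leg 3 → 11:15 AM UTC (Oct 30).
Add 5 hours 15 minutes layover in Brisbane → 4:30 PM UTC.
Add 6 hours and 52 minutes leg 4 → 11:22 PM UTC.
Nordhavn is UTC+12:45, so local arrival = 11:22 PM + 12:45 = 12:07 PM on Oct 31.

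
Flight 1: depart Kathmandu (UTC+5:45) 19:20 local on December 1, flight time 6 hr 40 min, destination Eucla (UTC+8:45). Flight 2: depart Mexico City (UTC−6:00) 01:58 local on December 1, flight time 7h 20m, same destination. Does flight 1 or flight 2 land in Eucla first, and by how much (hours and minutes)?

Flight 1 in UTC: 19:20 − 5:45 = 13:35 on Dec 1.
+6 hours and 40 minutes → arrive 20:15 UTC on Dec 1.
Flight 2 in UTC: 01:58 + 6:00 = 07:58 on Dec 1.
+7 hours and 20 minutes → arrive 15:18 UTC on Dec 1.
Flight 2 lands earlier by 4 hours 57 minutes.

the second, by 4 hours 57 minutes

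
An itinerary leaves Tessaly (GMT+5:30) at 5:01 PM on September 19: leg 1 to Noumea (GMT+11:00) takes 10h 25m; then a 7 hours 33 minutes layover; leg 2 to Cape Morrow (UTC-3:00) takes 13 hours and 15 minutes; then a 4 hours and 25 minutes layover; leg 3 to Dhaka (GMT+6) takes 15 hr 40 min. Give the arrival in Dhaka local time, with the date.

8:49 PM on September 21

Convert departure to UTC: 5:01 PM − 5:30 = 11:31 AM UTC on Sep 19.
Add 10 hours and 25 minutes leg 1 → 9:56 PM UTC.
Add 7 hours 33 minutes layover in Noumea → 5:29 AM UTC (Sep 20).
Add 13 hours and 15 minutes leg 2 → 6:44 PM UTC.
Add 4 hours 25 minutes layover in Cape Morrow → 11:09 PM UTC.
Add 15 hours 40 minutes leg 3 → 2:49 PM UTC (Sep 21).
Dhaka is UTC+6:00, so local arrival = 2:49 PM + 6:00 = 8:49 PM on Sep 21.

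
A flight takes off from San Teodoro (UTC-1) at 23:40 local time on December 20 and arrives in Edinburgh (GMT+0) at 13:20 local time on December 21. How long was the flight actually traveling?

12 hours 40 minutes

Departure in UTC: 23:40 + 1:00 = 00:40 on Dec 21.
Arrival is already UTC: 13:20 on Dec 21.
Elapsed = 13:20 − 00:40 = 12 hours 40 minutes.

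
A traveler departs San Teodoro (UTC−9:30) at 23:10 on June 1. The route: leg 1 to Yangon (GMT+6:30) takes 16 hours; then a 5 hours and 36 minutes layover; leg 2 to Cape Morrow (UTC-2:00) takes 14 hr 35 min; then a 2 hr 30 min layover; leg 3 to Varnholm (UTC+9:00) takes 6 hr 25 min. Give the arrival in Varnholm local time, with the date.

14:46 on June 4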